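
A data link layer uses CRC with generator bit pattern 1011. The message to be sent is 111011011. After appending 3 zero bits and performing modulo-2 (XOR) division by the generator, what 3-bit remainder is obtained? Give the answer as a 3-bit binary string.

000

Append 3 zeros: 111011011000. Divide by 1011 (XOR where the leading bit is 1):
  pos 0: 1110 XOR 1011 = 0101
  pos 1: 1011 XOR 1011 = 0000
  pos 5: 1011 XOR 1011 = 0000
Remainder (last 3 bits) = 000. This is the CRC / FCS.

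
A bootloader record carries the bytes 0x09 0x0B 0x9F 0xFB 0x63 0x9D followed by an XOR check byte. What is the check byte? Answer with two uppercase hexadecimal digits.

XOR the bytes together:
  start with 0x09
  0x09 ⊕ 0x0B = 0x02
  0x02 ⊕ 0x9F = 0x9D
  0x9D ⊕ 0xFB = 0x66
  0x66 ⊕ 0x63 = 0x05
  0x05 ⊕ 0x9D = 0x98

98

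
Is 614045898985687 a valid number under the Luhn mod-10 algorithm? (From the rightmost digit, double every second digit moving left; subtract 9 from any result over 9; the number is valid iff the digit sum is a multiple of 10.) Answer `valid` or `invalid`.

From the right, keep odd positions and double even positions (subtract 9 from any doubled value over 9):
  doubled (positions 2,4,...): 7 1 9 9 1 0 2 → sum 29
  kept (positions 1,3,...): 7 6 8 8 8 4 4 6 → sum 51
Total = 80.
80 mod 10 = 0, so the number is valid.

valid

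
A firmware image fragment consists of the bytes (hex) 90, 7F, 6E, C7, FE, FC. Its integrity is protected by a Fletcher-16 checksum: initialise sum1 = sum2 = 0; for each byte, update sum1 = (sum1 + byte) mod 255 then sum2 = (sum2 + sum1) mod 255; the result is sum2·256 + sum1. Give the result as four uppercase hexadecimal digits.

EC42

Running sums (mod 255):
  after byte 0 (90): sum1=144, sum2=144
  after byte 1 (7F): sum1=16, sum2=160
  after byte 2 (6E): sum1=126, sum2=31
  after byte 3 (C7): sum1=70, sum2=101
  after byte 4 (FE): sum1=69, sum2=170
  after byte 5 (FC): sum1=66, sum2=236
Checksum = sum2·256 + sum1 = 236·256 + 66 = 60482 = 0xEC42.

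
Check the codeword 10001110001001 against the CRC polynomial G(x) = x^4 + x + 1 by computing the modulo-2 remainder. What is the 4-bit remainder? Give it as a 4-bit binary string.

0000

Modulo-2 division of 10001110001001 by 10011:
  pos 0: 10001 XOR 10011 = 00010
  pos 3: 10110 XOR 10011 = 00101
  pos 5: 10100 XOR 10011 = 00111
  pos 7: 11110 XOR 10011 = 01101
  pos 8: 11010 XOR 10011 = 01001
  pos 9: 10011 XOR 10011 = 00000
Remainder = 0000 (zero — the frame passes the CRC check).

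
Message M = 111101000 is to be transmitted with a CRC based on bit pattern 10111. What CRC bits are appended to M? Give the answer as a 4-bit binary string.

Append 4 zeros: 1111010000000. Divide by 10111 (XOR where the leading bit is 1):
  pos 0: 11110 XOR 10111 = 01001
  pos 1: 10011 XOR 10111 = 00100
  pos 3: 10000 XOR 10111 = 00111
  pos 5: 11100 XOR 10111 = 01011
  pos 6: 10110 XOR 10111 = 00001
Remainder (last 4 bits) = 0100. This is the CRC / FCS.

0100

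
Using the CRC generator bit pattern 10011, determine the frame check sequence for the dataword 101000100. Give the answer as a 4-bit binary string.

0100

Append 4 zeros: 1010001000000. Divide by 10011 (XOR where the leading bit is 1):
  pos 0: 10100 XOR 10011 = 00111
  pos 2: 11101 XOR 10011 = 01110
  pos 3: 11100 XOR 10011 = 01111
  pos 4: 11110 XOR 10011 = 01101
  pos 5: 11010 XOR 10011 = 01001
  pos 6: 10010 XOR 10011 = 00001
Remainder (last 4 bits) = 0100. This is the CRC / FCS.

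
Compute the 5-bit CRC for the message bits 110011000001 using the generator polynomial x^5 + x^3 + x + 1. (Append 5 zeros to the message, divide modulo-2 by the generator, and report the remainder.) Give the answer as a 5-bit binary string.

11111

Append 5 zeros: 11001100000100000. Divide by 101011 (XOR where the leading bit is 1):
  pos 0: 110011 XOR 101011 = 011000
  pos 1: 110000 XOR 101011 = 011011
  pos 2: 110110 XOR 101011 = 011101
  pos 3: 111010 XOR 101011 = 010001
  pos 4: 100010 XOR 101011 = 001001
  pos 6: 100101 XOR 101011 = 001110
  pos 8: 111000 XOR 101011 = 010011
  pos 9: 100110 XOR 101011 = 001101
  pos 11: 110100 XOR 101011 = 011111
Remainder (last 5 bits) = 11111. This is the CRC / FCS.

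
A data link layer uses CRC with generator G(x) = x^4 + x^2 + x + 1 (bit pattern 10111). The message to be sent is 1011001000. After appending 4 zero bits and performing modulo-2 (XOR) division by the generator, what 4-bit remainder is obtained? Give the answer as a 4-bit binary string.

Append 4 zeros: 10110010000000. Divide by 10111 (XOR where the leading bit is 1):
  pos 0: 10110 XOR 10111 = 00001
  pos 4: 10100 XOR 10111 = 00011
  pos 7: 11000 XOR 10111 = 01111
  pos 8: 11110 XOR 10111 = 01001
  pos 9: 10010 XOR 10111 = 00101
Remainder (last 4 bits) = 0101. This is the CRC / FCS.

0101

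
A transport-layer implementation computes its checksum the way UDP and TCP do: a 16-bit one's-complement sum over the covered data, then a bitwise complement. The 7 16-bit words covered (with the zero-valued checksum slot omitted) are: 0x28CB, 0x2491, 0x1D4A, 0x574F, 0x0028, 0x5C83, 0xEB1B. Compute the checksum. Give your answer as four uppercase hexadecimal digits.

F642

One's-complement addition (fold any carry out of bit 15 back into bit 0):
  0x28CB + 0x2491 = 0x04D5C
  0x4D5C + 0x1D4A = 0x06AA6
  0x6AA6 + 0x574F = 0x0C1F5
  0xC1F5 + 0x0028 = 0x0C21D
  0xC21D + 0x5C83 = 0x11EA0 → wrap carry → 0x1EA1
  0x1EA1 + 0xEB1B = 0x109BC → wrap carry → 0x09BD
One's-complement sum = 0x09BD.
Checksum = ~0x09BD & 0xFFFF = 0xF642.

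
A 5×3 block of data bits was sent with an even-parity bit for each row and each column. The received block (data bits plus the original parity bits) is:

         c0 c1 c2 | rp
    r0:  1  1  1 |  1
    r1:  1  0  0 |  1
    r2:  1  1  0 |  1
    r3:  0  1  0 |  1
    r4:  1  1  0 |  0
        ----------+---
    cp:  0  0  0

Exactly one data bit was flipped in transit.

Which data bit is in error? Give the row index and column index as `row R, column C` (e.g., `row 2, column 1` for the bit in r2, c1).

row 2, column 2

Recompute each row's even parity and compare to rp:
  r0: data parity 1, sent rp 1 → ok
  r1: data parity 1, sent rp 1 → ok
  r2: data parity 0, sent rp 1 → mismatch
  r3: data parity 1, sent rp 1 → ok
  r4: data parity 0, sent rp 0 → ok
Recompute each column's even parity and compare to cp:
  c0: data parity 0, sent cp 0 → ok
  c1: data parity 0, sent cp 0 → ok
  c2: data parity 1, sent cp 0 → mismatch
Exactly one row (r2) and one column (c2) fail → the flipped bit is at their intersection.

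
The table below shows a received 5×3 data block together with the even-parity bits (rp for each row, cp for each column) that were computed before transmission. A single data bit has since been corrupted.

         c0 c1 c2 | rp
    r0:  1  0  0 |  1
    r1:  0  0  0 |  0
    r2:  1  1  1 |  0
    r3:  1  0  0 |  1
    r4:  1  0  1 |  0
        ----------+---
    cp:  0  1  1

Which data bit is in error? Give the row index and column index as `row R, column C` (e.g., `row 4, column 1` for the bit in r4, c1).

Recompute each row's even parity and compare to rp:
  r0: data parity 1, sent rp 1 → ok
  r1: data parity 0, sent rp 0 → ok
  r2: data parity 1, sent rp 0 → mismatch
  r3: data parity 1, sent rp 1 → ok
  r4: data parity 0, sent rp 0 → ok
Recompute each column's even parity and compare to cp:
  c0: data parity 0, sent cp 0 → ok
  c1: data parity 1, sent cp 1 → ok
  c2: data parity 0, sent cp 1 → mismatch
Exactly one row (r2) and one column (c2) fail → the flipped bit is at their intersection.

row 2, column 2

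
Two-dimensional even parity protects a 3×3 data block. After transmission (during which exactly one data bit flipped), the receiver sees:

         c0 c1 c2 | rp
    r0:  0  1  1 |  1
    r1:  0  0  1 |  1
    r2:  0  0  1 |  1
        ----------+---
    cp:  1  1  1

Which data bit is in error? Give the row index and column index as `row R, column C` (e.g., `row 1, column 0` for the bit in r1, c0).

row 0, column 0

Recompute each row's even parity and compare to rp:
  r0: data parity 0, sent rp 1 → mismatch
  r1: data parity 1, sent rp 1 → ok
  r2: data parity 1, sent rp 1 → ok
Recompute each column's even parity and compare to cp:
  c0: data parity 0, sent cp 1 → mismatch
  c1: data parity 1, sent cp 1 → ok
  c2: data parity 1, sent cp 1 → ok
Exactly one row (r0) and one column (c0) fail → the flipped bit is at their intersection.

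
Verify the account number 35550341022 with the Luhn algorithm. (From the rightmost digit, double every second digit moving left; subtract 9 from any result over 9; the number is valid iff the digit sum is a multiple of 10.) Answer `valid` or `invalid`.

From the right, keep odd positions and double even positions (subtract 9 from any doubled value over 9):
  doubled (positions 2,4,...): 4 2 6 1 1 → sum 14
  kept (positions 1,3,...): 2 0 4 0 5 3 → sum 14
Total = 28.
28 mod 10 = 8, so the number is invalid.

invalid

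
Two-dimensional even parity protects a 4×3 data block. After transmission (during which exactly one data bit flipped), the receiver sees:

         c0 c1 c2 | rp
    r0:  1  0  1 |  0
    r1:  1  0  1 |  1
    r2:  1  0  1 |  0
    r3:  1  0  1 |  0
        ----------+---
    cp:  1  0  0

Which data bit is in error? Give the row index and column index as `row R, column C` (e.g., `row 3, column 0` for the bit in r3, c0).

row 1, column 0

Recompute each row's even parity and compare to rp:
  r0: data parity 0, sent rp 0 → ok
  r1: data parity 0, sent rp 1 → mismatch
  r2: data parity 0, sent rp 0 → ok
  r3: data parity 0, sent rp 0 → ok
Recompute each column's even parity and compare to cp:
  c0: data parity 0, sent cp 1 → mismatch
  c1: data parity 0, sent cp 0 → ok
  c2: data parity 0, sent cp 0 → ok
Exactly one row (r1) and one column (c0) fail → the flipped bit is at their intersection.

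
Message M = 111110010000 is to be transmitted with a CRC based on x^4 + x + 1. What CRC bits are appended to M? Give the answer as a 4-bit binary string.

0001

Append 4 zeros: 1111100100000000. Divide by 10011 (XOR where the leading bit is 1):
  pos 0: 11111 XOR 10011 = 01100
  pos 1: 11000 XOR 10011 = 01011
  pos 2: 10110 XOR 10011 = 00101
  pos 4: 10110 XOR 10011 = 00101
  pos 6: 10100 XOR 10011 = 00111
  pos 8: 11100 XOR 10011 = 01111
  pos 9: 11110 XOR 10011 = 01101
  pos 10: 11010 XOR 10011 = 01001
  pos 11: 10010 XOR 10011 = 00001
Remainder (last 4 bits) = 0001. This is the CRC / FCS.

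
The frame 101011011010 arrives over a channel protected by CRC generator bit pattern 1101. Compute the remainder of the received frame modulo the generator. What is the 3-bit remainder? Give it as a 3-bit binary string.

100

Modulo-2 division of 101011011010 by 1101:
  pos 0: 1010 XOR 1101 = 0111
  pos 1: 1111 XOR 1101 = 0010
  pos 3: 1010 XOR 1101 = 0111
  pos 4: 1111 XOR 1101 = 0010
  pos 6: 1010 XOR 1101 = 0111
  pos 7: 1111 XOR 1101 = 0010
Remainder = 100 (nonzero — an error is detected).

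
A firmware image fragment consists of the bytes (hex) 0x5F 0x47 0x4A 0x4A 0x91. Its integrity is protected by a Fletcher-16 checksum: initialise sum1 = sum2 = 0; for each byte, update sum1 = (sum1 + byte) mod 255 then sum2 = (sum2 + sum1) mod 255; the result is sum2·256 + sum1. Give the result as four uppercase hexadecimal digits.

FECC

Running sums (mod 255):
  after byte 0 (0x5F): sum1=95, sum2=95
  after byte 1 (0x47): sum1=166, sum2=6
  after byte 2 (0x4A): sum1=240, sum2=246
  after byte 3 (0x4A): sum1=59, sum2=50
  after byte 4 (0x91): sum1=204, sum2=254
Checksum = sum2·256 + sum1 = 254·256 + 204 = 65228 = 0xFECC.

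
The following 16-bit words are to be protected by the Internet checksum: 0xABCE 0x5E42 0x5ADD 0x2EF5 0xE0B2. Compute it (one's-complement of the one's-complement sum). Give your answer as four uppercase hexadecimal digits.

One's-complement addition (fold any carry out of bit 15 back into bit 0):
  0xABCE + 0x5E42 = 0x10A10 → wrap carry → 0x0A11
  0x0A11 + 0x5ADD = 0x064EE
  0x64EE + 0x2EF5 = 0x093E3
  0x93E3 + 0xE0B2 = 0x17495 → wrap carry → 0x7496
One's-complement sum = 0x7496.
Checksum = ~0x7496 & 0xFFFF = 0x8B69.

8B69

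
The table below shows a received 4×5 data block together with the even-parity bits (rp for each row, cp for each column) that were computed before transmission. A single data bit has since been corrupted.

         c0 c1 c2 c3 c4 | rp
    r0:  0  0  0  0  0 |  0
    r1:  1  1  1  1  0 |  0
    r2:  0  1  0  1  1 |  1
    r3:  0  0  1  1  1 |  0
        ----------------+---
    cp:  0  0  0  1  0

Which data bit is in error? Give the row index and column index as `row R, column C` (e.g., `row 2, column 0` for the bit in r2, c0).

row 3, column 0

Recompute each row's even parity and compare to rp:
  r0: data parity 0, sent rp 0 → ok
  r1: data parity 0, sent rp 0 → ok
  r2: data parity 1, sent rp 1 → ok
  r3: data parity 1, sent rp 0 → mismatch
Recompute each column's even parity and compare to cp:
  c0: data parity 1, sent cp 0 → mismatch
  c1: data parity 0, sent cp 0 → ok
  c2: data parity 0, sent cp 0 → ok
  c3: data parity 1, sent cp 1 → ok
  c4: data parity 0, sent cp 0 → ok
Exactly one row (r3) and one column (c0) fail → the flipped bit is at their intersection.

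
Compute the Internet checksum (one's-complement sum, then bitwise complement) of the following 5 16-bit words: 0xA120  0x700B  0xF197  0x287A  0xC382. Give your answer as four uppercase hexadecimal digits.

One's-complement addition (fold any carry out of bit 15 back into bit 0):
  0xA120 + 0x700B = 0x1112B → wrap carry → 0x112C
  0x112C + 0xF197 = 0x102C3 → wrap carry → 0x02C4
  0x02C4 + 0x287A = 0x02B3E
  0x2B3E + 0xC382 = 0x0EEC0
One's-complement sum = 0xEEC0.
Checksum = ~0xEEC0 & 0xFFFF = 0x113F.

113F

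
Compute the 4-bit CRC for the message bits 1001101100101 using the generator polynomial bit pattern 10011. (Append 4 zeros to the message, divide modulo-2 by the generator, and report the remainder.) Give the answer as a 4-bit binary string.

Append 4 zeros: 10011011001010000. Divide by 10011 (XOR where the leading bit is 1):
  pos 0: 10011 XOR 10011 = 00000
  pos 6: 11001 XOR 10011 = 01010
  pos 7: 10100 XOR 10011 = 00111
  pos 9: 11110 XOR 10011 = 01101
  pos 10: 11010 XOR 10011 = 01001
  pos 11: 10010 XOR 10011 = 00001
Remainder (last 4 bits) = 0010. This is the CRC / FCS.

0010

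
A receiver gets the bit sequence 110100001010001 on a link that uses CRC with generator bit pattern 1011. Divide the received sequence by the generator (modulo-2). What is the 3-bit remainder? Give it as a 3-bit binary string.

000

Modulo-2 division of 110100001010001 by 1011:
  pos 0: 1101 XOR 1011 = 0110
  pos 1: 1100 XOR 1011 = 0111
  pos 2: 1110 XOR 1011 = 0101
  pos 3: 1010 XOR 1011 = 0001
  pos 6: 1010 XOR 1011 = 0001
  pos 9: 1100 XOR 1011 = 0111
  pos 10: 1110 XOR 1011 = 0101
  pos 11: 1011 XOR 1011 = 0000
Remainder = 000 (zero — the frame passes the CRC check).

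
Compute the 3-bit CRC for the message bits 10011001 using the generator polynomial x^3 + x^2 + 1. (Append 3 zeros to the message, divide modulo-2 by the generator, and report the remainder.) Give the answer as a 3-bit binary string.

Append 3 zeros: 10011001000. Divide by 1101 (XOR where the leading bit is 1):
  pos 0: 1001 XOR 1101 = 0100
  pos 1: 1001 XOR 1101 = 0100
  pos 2: 1000 XOR 1101 = 0101
  pos 3: 1010 XOR 1101 = 0111
  pos 4: 1111 XOR 1101 = 0010
  pos 6: 1000 XOR 1101 = 0101
  pos 7: 1010 XOR 1101 = 0111
Remainder (last 3 bits) = 111. This is the CRC / FCS.

111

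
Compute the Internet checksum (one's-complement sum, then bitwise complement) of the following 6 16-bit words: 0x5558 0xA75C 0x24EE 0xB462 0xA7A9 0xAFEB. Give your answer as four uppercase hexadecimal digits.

D264

One's-complement addition (fold any carry out of bit 15 back into bit 0):
  0x5558 + 0xA75C = 0x0FCB4
  0xFCB4 + 0x24EE = 0x121A2 → wrap carry → 0x21A3
  0x21A3 + 0xB462 = 0x0D605
  0xD605 + 0xA7A9 = 0x17DAE → wrap carry → 0x7DAF
  0x7DAF + 0xAFEB = 0x12D9A → wrap carry → 0x2D9B
One's-complement sum = 0x2D9B.
Checksum = ~0x2D9B & 0xFFFF = 0xD264.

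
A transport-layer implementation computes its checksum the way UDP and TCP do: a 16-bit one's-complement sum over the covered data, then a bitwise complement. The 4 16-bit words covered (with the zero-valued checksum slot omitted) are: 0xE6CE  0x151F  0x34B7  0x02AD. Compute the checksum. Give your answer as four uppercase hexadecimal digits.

One's-complement addition (fold any carry out of bit 15 back into bit 0):
  0xE6CE + 0x151F = 0x0FBED
  0xFBED + 0x34B7 = 0x130A4 → wrap carry → 0x30A5
  0x30A5 + 0x02AD = 0x03352
One's-complement sum = 0x3352.
Checksum = ~0x3352 & 0xFFFF = 0xCCAD.

CCAD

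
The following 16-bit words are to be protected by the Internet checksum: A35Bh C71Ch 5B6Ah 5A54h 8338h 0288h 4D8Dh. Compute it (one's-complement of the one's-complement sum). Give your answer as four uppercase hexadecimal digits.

0C7B

One's-complement addition (fold any carry out of bit 15 back into bit 0):
  0xA35B + 0xC71C = 0x16A77 → wrap carry → 0x6A78
  0x6A78 + 0x5B6A = 0x0C5E2
  0xC5E2 + 0x5A54 = 0x12036 → wrap carry → 0x2037
  0x2037 + 0x8338 = 0x0A36F
  0xA36F + 0x0288 = 0x0A5F7
  0xA5F7 + 0x4D8D = 0x0F384
One's-complement sum = 0xF384.
Checksum = ~0xF384 & 0xFFFF = 0x0C7B.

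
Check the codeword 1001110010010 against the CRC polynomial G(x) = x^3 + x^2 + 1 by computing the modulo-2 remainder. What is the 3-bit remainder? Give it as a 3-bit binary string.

Modulo-2 division of 1001110010010 by 1101:
  pos 0: 1001 XOR 1101 = 0100
  pos 1: 1001 XOR 1101 = 0100
  pos 2: 1001 XOR 1101 = 0100
  pos 3: 1000 XOR 1101 = 0101
  pos 4: 1010 XOR 1101 = 0111
  pos 5: 1111 XOR 1101 = 0010
  pos 7: 1000 XOR 1101 = 0101
  pos 8: 1011 XOR 1101 = 0110
  pos 9: 1100 XOR 1101 = 0001
Remainder = 001 (nonzero — an error is detected).

001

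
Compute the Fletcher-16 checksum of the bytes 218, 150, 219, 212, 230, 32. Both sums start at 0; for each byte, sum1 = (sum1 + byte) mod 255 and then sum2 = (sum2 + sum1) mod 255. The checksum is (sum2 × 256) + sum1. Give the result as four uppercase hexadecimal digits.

Running sums (mod 255):
  after byte 0 (218): sum1=218, sum2=218
  after byte 1 (150): sum1=113, sum2=76
  after byte 2 (219): sum1=77, sum2=153
  after byte 3 (212): sum1=34, sum2=187
  after byte 4 (230): sum1=9, sum2=196
  after byte 5 (32): sum1=41, sum2=237
Checksum = sum2·256 + sum1 = 237·256 + 41 = 60713 = 0xED29.

ED29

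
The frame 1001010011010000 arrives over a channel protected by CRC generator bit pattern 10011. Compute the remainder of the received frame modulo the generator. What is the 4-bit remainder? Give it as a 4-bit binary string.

1101

Modulo-2 division of 1001010011010000 by 10011:
  pos 0: 10010 XOR 10011 = 00001
  pos 4: 11001 XOR 10011 = 01010
  pos 5: 10101 XOR 10011 = 00110
  pos 7: 11001 XOR 10011 = 01010
  pos 8: 10100 XOR 10011 = 00111
  pos 10: 11100 XOR 10011 = 01111
  pos 11: 11110 XOR 10011 = 01101
Remainder = 1101 (nonzero — an error is detected).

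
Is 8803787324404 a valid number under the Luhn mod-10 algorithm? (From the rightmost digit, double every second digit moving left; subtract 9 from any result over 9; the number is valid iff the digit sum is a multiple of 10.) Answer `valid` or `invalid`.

From the right, keep odd positions and double even positions (subtract 9 from any doubled value over 9):
  doubled (positions 2,4,...): 0 8 6 7 6 7 → sum 34
  kept (positions 1,3,...): 4 4 2 7 7 0 8 → sum 32
Total = 66.
66 mod 10 = 6, so the number is invalid.

invalid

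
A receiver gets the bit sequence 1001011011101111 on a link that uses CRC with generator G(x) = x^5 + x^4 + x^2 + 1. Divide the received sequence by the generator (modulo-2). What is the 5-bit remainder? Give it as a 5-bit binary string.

Modulo-2 division of 1001011011101111 by 110101:
  pos 0: 100101 XOR 110101 = 010000
  pos 1: 100001 XOR 110101 = 010100
  pos 2: 101000 XOR 110101 = 011101
  pos 3: 111011 XOR 110101 = 001110
  pos 5: 111011 XOR 110101 = 001110
  pos 7: 111001 XOR 110101 = 001100
  pos 9: 110011 XOR 110101 = 000110
Remainder = 01101 (nonzero — an error is detected).

01101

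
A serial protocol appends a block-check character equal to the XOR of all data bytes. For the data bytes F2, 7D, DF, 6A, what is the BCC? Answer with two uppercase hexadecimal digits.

XOR the bytes together:
  start with 0xF2
  0xF2 ⊕ 0x7D = 0x8F
  0x8F ⊕ 0xDF = 0x50
  0x50 ⊕ 0x6A = 0x3A

3A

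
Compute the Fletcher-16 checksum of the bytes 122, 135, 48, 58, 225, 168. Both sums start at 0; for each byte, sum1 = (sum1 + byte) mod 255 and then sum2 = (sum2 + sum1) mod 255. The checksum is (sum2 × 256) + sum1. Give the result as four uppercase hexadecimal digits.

60F6

Running sums (mod 255):
  after byte 0 (122): sum1=122, sum2=122
  after byte 1 (135): sum1=2, sum2=124
  after byte 2 (48): sum1=50, sum2=174
  after byte 3 (58): sum1=108, sum2=27
  after byte 4 (225): sum1=78, sum2=105
  after byte 5 (168): sum1=246, sum2=96
Checksum = sum2·256 + sum1 = 96·256 + 246 = 24822 = 0x60F6.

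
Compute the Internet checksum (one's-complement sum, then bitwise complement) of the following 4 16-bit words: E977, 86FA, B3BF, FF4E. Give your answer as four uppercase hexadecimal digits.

DC7E

One's-complement addition (fold any carry out of bit 15 back into bit 0):
  0xE977 + 0x86FA = 0x17071 → wrap carry → 0x7072
  0x7072 + 0xB3BF = 0x12431 → wrap carry → 0x2432
  0x2432 + 0xFF4E = 0x12380 → wrap carry → 0x2381
One's-complement sum = 0x2381.
Checksum = ~0x2381 & 0xFFFF = 0xDC7E.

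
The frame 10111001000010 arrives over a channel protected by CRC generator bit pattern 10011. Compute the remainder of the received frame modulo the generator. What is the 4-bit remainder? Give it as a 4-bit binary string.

Modulo-2 division of 10111001000010 by 10011:
  pos 0: 10111 XOR 10011 = 00100
  pos 2: 10000 XOR 10011 = 00011
  pos 5: 11100 XOR 10011 = 01111
  pos 6: 11110 XOR 10011 = 01101
  pos 7: 11010 XOR 10011 = 01001
  pos 8: 10011 XOR 10011 = 00000
Remainder = 0000 (zero — the frame passes the CRC check).

0000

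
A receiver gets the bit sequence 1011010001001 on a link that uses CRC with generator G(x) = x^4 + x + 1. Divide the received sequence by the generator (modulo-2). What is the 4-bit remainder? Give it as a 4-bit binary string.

0000

Modulo-2 division of 1011010001001 by 10011:
  pos 0: 10110 XOR 10011 = 00101
  pos 2: 10110 XOR 10011 = 00101
  pos 4: 10100 XOR 10011 = 00111
  pos 6: 11110 XOR 10011 = 01101
  pos 7: 11010 XOR 10011 = 01001
  pos 8: 10011 XOR 10011 = 00000
Remainder = 0000 (zero — the frame passes the CRC check).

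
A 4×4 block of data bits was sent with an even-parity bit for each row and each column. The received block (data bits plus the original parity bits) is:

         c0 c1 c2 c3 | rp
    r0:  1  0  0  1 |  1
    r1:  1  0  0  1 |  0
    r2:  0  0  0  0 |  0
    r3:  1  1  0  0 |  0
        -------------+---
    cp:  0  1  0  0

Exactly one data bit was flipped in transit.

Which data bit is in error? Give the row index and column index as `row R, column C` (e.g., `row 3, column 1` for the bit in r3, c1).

Recompute each row's even parity and compare to rp:
  r0: data parity 0, sent rp 1 → mismatch
  r1: data parity 0, sent rp 0 → ok
  r2: data parity 0, sent rp 0 → ok
  r3: data parity 0, sent rp 0 → ok
Recompute each column's even parity and compare to cp:
  c0: data parity 1, sent cp 0 → mismatch
  c1: data parity 1, sent cp 1 → ok
  c2: data parity 0, sent cp 0 → ok
  c3: data parity 0, sent cp 0 → ok
Exactly one row (r0) and one column (c0) fail → the flipped bit is at their intersection.

row 0, column 0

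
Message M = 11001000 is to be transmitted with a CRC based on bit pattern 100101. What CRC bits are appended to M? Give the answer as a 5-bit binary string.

Append 5 zeros: 1100100000000. Divide by 100101 (XOR where the leading bit is 1):
  pos 0: 110010 XOR 100101 = 010111
  pos 1: 101110 XOR 100101 = 001011
  pos 3: 101100 XOR 100101 = 001001
  pos 5: 100100 XOR 100101 = 000001
Remainder (last 5 bits) = 00100. This is the CRC / FCS.

00100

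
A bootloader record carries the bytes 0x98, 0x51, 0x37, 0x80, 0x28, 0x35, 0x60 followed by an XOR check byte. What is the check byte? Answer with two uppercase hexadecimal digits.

03

XOR the bytes together:
  start with 0x98
  0x98 ⊕ 0x51 = 0xC9
  0xC9 ⊕ 0x37 = 0xFE
  0xFE ⊕ 0x80 = 0x7E
  0x7E ⊕ 0x28 = 0x56
  0x56 ⊕ 0x35 = 0x63
  0x63 ⊕ 0x60 = 0x03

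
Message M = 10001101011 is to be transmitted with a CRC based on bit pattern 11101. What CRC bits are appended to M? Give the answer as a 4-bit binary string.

0110

Append 4 zeros: 100011010110000. Divide by 11101 (XOR where the leading bit is 1):
  pos 0: 10001 XOR 11101 = 01100
  pos 1: 11001 XOR 11101 = 00100
  pos 3: 10001 XOR 11101 = 01100
  pos 4: 11000 XOR 11101 = 00101
  pos 6: 10111 XOR 11101 = 01010
  pos 7: 10100 XOR 11101 = 01001
  pos 8: 10010 XOR 11101 = 01111
  pos 9: 11110 XOR 11101 = 00011
Remainder (last 4 bits) = 0110. This is the CRC / FCS.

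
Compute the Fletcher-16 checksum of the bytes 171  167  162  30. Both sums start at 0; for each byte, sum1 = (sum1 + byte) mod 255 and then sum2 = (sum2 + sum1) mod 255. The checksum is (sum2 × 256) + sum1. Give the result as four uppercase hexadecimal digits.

0914

Running sums (mod 255):
  after byte 0 (171): sum1=171, sum2=171
  after byte 1 (167): sum1=83, sum2=254
  after byte 2 (162): sum1=245, sum2=244
  after byte 3 (30): sum1=20, sum2=9
Checksum = sum2·256 + sum1 = 9·256 + 20 = 2324 = 0x0914.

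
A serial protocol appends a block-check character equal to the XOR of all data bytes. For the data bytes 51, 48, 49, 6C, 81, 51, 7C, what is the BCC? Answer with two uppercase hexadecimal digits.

90

XOR the bytes together:
  start with 0x51
  0x51 ⊕ 0x48 = 0x19
  0x19 ⊕ 0x49 = 0x50
  0x50 ⊕ 0x6C = 0x3C
  0x3C ⊕ 0x81 = 0xBD
  0xBD ⊕ 0x51 = 0xEC
  0xEC ⊕ 0x7C = 0x90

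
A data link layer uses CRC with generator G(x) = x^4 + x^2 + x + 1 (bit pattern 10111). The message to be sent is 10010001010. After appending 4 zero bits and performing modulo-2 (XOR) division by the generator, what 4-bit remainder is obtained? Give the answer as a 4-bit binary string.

1001

Append 4 zeros: 100100010100000. Divide by 10111 (XOR where the leading bit is 1):
  pos 0: 10010 XOR 10111 = 00101
  pos 2: 10100 XOR 10111 = 00011
  pos 5: 11101 XOR 10111 = 01010
  pos 6: 10100 XOR 10111 = 00011
  pos 9: 11000 XOR 10111 = 01111
  pos 10: 11110 XOR 10111 = 01001
Remainder (last 4 bits) = 1001. This is the CRC / FCS.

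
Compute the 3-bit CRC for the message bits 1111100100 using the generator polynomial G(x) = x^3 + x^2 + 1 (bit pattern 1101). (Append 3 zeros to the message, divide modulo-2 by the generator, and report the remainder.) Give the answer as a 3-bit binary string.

100

Append 3 zeros: 1111100100000. Divide by 1101 (XOR where the leading bit is 1):
  pos 0: 1111 XOR 1101 = 0010
  pos 2: 1010 XOR 1101 = 0111
  pos 3: 1110 XOR 1101 = 0011
  pos 5: 1110 XOR 1101 = 0011
  pos 7: 1100 XOR 1101 = 0001
Remainder (last 3 bits) = 100. This is the CRC / FCS.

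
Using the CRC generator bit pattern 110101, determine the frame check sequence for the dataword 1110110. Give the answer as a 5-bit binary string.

00100

Append 5 zeros: 111011000000. Divide by 110101 (XOR where the leading bit is 1):
  pos 0: 111011 XOR 110101 = 001110
  pos 2: 111000 XOR 110101 = 001101
  pos 4: 110100 XOR 110101 = 000001
Remainder (last 5 bits) = 00100. This is the CRC / FCS.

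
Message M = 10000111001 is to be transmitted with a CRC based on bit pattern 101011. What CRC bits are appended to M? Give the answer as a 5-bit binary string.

01011

Append 5 zeros: 1000011100100000. Divide by 101011 (XOR where the leading bit is 1):
  pos 0: 100001 XOR 101011 = 001010
  pos 2: 101011 XOR 101011 = 000000
  pos 10: 100000 XOR 101011 = 001011
Remainder (last 5 bits) = 01011. This is the CRC / FCS.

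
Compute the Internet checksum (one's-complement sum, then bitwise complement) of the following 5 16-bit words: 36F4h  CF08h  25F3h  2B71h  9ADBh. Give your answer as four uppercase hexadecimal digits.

0DC3

One's-complement addition (fold any carry out of bit 15 back into bit 0):
  0x36F4 + 0xCF08 = 0x105FC → wrap carry → 0x05FD
  0x05FD + 0x25F3 = 0x02BF0
  0x2BF0 + 0x2B71 = 0x05761
  0x5761 + 0x9ADB = 0x0F23C
One's-complement sum = 0xF23C.
Checksum = ~0xF23C & 0xFFFF = 0x0DC3.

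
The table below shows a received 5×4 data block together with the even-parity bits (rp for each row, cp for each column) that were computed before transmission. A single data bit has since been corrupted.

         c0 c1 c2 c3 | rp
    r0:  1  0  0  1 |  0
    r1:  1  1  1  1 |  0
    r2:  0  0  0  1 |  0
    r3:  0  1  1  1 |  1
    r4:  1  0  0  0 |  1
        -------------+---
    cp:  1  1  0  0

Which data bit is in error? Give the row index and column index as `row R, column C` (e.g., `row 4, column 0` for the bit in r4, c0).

Recompute each row's even parity and compare to rp:
  r0: data parity 0, sent rp 0 → ok
  r1: data parity 0, sent rp 0 → ok
  r2: data parity 1, sent rp 0 → mismatch
  r3: data parity 1, sent rp 1 → ok
  r4: data parity 1, sent rp 1 → ok
Recompute each column's even parity and compare to cp:
  c0: data parity 1, sent cp 1 → ok
  c1: data parity 0, sent cp 1 → mismatch
  c2: data parity 0, sent cp 0 → ok
  c3: data parity 0, sent cp 0 → ok
Exactly one row (r2) and one column (c1) fail → the flipped bit is at their intersection.

row 2, column 1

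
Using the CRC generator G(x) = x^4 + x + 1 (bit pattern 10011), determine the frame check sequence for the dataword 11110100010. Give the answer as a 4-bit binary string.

1001

Append 4 zeros: 111101000100000. Divide by 10011 (XOR where the leading bit is 1):
  pos 0: 11110 XOR 10011 = 01101
  pos 1: 11011 XOR 10011 = 01000
  pos 2: 10000 XOR 10011 = 00011
  pos 5: 11001 XOR 10011 = 01010
  pos 6: 10100 XOR 10011 = 00111
  pos 8: 11100 XOR 10011 = 01111
  pos 9: 11110 XOR 10011 = 01101
  pos 10: 11010 XOR 10011 = 01001
Remainder (last 4 bits) = 1001. This is the CRC / FCS.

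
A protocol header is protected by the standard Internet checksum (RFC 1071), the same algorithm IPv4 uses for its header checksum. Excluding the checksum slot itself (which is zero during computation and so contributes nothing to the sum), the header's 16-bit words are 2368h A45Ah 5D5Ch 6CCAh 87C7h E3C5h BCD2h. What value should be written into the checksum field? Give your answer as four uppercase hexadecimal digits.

45B6

One's-complement addition (fold any carry out of bit 15 back into bit 0):
  0x2368 + 0xA45A = 0x0C7C2
  0xC7C2 + 0x5D5C = 0x1251E → wrap carry → 0x251F
  0x251F + 0x6CCA = 0x091E9
  0x91E9 + 0x87C7 = 0x119B0 → wrap carry → 0x19B1
  0x19B1 + 0xE3C5 = 0x0FD76
  0xFD76 + 0xBCD2 = 0x1BA48 → wrap carry → 0xBA49
One's-complement sum = 0xBA49.
Checksum = ~0xBA49 & 0xFFFF = 0x45B6.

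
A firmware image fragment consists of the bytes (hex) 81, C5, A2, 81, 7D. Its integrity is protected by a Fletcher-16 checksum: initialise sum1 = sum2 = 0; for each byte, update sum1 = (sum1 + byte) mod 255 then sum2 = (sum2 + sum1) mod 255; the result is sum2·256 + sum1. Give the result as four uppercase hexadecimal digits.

Running sums (mod 255):
  after byte 0 (81): sum1=129, sum2=129
  after byte 1 (C5): sum1=71, sum2=200
  after byte 2 (A2): sum1=233, sum2=178
  after byte 3 (81): sum1=107, sum2=30
  after byte 4 (7D): sum1=232, sum2=7
Checksum = sum2·256 + sum1 = 7·256 + 232 = 2024 = 0x07E8.

07E8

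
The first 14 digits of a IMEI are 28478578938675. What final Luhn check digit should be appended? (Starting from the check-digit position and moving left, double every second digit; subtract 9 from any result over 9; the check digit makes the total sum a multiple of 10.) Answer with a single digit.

Partial digits right→left: 5 7 6 8 3 9 8 7 5 8 7 4 8 2
Double every second digit counting from the check-digit position (so the 1st, 3rd, 5th, ... of the partial from the right).
  doubled (with −9 where >9): 1 3 6 7 1 5 7 → sum 30
  kept as-is: 7 8 9 7 8 4 2 → sum 45
Total = 30 + 45 = 75.
Check digit = (10 − (75 mod 10)) mod 10 = 5.

5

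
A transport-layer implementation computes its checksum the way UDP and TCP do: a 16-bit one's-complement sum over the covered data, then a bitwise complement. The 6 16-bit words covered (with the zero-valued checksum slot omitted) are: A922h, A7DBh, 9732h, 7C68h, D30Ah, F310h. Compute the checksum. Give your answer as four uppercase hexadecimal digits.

D54A

One's-complement addition (fold any carry out of bit 15 back into bit 0):
  0xA922 + 0xA7DB = 0x150FD → wrap carry → 0x50FE
  0x50FE + 0x9732 = 0x0E830
  0xE830 + 0x7C68 = 0x16498 → wrap carry → 0x6499
  0x6499 + 0xD30A = 0x137A3 → wrap carry → 0x37A4
  0x37A4 + 0xF310 = 0x12AB4 → wrap carry → 0x2AB5
One's-complement sum = 0x2AB5.
Checksum = ~0x2AB5 & 0xFFFF = 0xD54A.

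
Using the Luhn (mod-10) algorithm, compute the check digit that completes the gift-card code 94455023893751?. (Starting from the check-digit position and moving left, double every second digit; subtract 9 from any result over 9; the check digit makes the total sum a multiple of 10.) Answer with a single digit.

3

Partial digits right→left: 1 5 7 3 9 8 3 2 0 5 5 4 4 9
Double every second digit counting from the check-digit position (so the 1st, 3rd, 5th, ... of the partial from the right).
  doubled (with −9 where >9): 2 5 9 6 0 1 8 → sum 31
  kept as-is: 5 3 8 2 5 4 9 → sum 36
Total = 31 + 36 = 67.
Check digit = (10 − (67 mod 10)) mod 10 = 3.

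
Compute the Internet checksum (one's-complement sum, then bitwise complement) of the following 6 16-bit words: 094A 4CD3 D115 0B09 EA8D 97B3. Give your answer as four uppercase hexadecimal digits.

One's-complement addition (fold any carry out of bit 15 back into bit 0):
  0x094A + 0x4CD3 = 0x0561D
  0x561D + 0xD115 = 0x12732 → wrap carry → 0x2733
  0x2733 + 0x0B09 = 0x0323C
  0x323C + 0xEA8D = 0x11CC9 → wrap carry → 0x1CCA
  0x1CCA + 0x97B3 = 0x0B47D
One's-complement sum = 0xB47D.
Checksum = ~0xB47D & 0xFFFF = 0x4B82.

4B82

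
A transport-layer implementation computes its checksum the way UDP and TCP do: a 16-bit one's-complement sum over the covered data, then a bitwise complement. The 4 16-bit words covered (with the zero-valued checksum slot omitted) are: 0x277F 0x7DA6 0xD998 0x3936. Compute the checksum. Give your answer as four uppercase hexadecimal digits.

One's-complement addition (fold any carry out of bit 15 back into bit 0):
  0x277F + 0x7DA6 = 0x0A525
  0xA525 + 0xD998 = 0x17EBD → wrap carry → 0x7EBE
  0x7EBE + 0x3936 = 0x0B7F4
One's-complement sum = 0xB7F4.
Checksum = ~0xB7F4 & 0xFFFF = 0x480B.

480B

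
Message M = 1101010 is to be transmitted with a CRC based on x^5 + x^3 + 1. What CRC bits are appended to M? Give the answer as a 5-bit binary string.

10100

Append 5 zeros: 110101000000. Divide by 101001 (XOR where the leading bit is 1):
  pos 0: 110101 XOR 101001 = 011100
  pos 1: 111000 XOR 101001 = 010001
  pos 2: 100010 XOR 101001 = 001011
  pos 4: 101100 XOR 101001 = 000101
Remainder (last 5 bits) = 10100. This is the CRC / FCS.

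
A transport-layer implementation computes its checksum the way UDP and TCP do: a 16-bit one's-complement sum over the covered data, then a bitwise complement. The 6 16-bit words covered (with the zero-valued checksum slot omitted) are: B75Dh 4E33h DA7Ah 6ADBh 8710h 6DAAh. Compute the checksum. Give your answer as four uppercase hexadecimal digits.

C05D

One's-complement addition (fold any carry out of bit 15 back into bit 0):
  0xB75D + 0x4E33 = 0x10590 → wrap carry → 0x0591
  0x0591 + 0xDA7A = 0x0E00B
  0xE00B + 0x6ADB = 0x14AE6 → wrap carry → 0x4AE7
  0x4AE7 + 0x8710 = 0x0D1F7
  0xD1F7 + 0x6DAA = 0x13FA1 → wrap carry → 0x3FA2
One's-complement sum = 0x3FA2.
Checksum = ~0x3FA2 & 0xFFFF = 0xC05D.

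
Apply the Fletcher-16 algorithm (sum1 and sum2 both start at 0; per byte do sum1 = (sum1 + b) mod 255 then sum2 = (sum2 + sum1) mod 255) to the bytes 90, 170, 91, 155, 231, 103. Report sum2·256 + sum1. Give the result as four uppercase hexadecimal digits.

EA4B

Running sums (mod 255):
  after byte 0 (90): sum1=90, sum2=90
  after byte 1 (170): sum1=5, sum2=95
  after byte 2 (91): sum1=96, sum2=191
  after byte 3 (155): sum1=251, sum2=187
  after byte 4 (231): sum1=227, sum2=159
  after byte 5 (103): sum1=75, sum2=234
Checksum = sum2·256 + sum1 = 234·256 + 75 = 59979 = 0xEA4B.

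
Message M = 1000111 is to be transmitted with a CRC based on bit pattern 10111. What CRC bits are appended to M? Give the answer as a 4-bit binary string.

Append 4 zeros: 10001110000. Divide by 10111 (XOR where the leading bit is 1):
  pos 0: 10001 XOR 10111 = 00110
  pos 2: 11011 XOR 10111 = 01100
  pos 3: 11000 XOR 10111 = 01111
  pos 4: 11110 XOR 10111 = 01001
  pos 5: 10010 XOR 10111 = 00101
Remainder (last 4 bits) = 1010. This is the CRC / FCS.

1010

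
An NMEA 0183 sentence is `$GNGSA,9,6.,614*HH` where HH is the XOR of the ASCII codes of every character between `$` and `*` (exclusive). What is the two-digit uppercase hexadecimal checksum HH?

62

XOR the ASCII codes of the payload characters:
  'G' = 0x47 → acc = 0x47
  'N' = 0x4E → acc = 0x09
  'G' = 0x47 → acc = 0x4E
  'S' = 0x53 → acc = 0x1D
  'A' = 0x41 → acc = 0x5C
  ',' = 0x2C → acc = 0x70
  '9' = 0x39 → acc = 0x49
  ',' = 0x2C → acc = 0x65
  '6' = 0x36 → acc = 0x53
  '.' = 0x2E → acc = 0x7D
  ',' = 0x2C → acc = 0x51
  '6' = 0x36 → acc = 0x67
  '1' = 0x31 → acc = 0x56
  '4' = 0x34 → acc = 0x62
Checksum = 0x62.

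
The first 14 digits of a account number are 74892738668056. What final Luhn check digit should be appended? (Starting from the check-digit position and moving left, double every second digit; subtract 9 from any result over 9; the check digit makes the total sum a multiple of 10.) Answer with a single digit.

6

Partial digits right→left: 6 5 0 8 6 6 8 3 7 2 9 8 4 7
Double every second digit counting from the check-digit position (so the 1st, 3rd, 5th, ... of the partial from the right).
  doubled (with −9 where >9): 3 0 3 7 5 9 8 → sum 35
  kept as-is: 5 8 6 3 2 8 7 → sum 39
Total = 35 + 39 = 74.
Check digit = (10 − (74 mod 10)) mod 10 = 6.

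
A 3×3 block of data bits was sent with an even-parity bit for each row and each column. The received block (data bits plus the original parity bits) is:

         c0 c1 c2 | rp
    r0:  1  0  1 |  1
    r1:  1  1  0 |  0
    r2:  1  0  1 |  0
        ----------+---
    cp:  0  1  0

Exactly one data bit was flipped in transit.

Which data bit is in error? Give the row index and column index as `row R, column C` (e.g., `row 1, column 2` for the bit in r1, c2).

row 0, column 0

Recompute each row's even parity and compare to rp:
  r0: data parity 0, sent rp 1 → mismatch
  r1: data parity 0, sent rp 0 → ok
  r2: data parity 0, sent rp 0 → ok
Recompute each column's even parity and compare to cp:
  c0: data parity 1, sent cp 0 → mismatch
  c1: data parity 1, sent cp 1 → ok
  c2: data parity 0, sent cp 0 → ok
Exactly one row (r0) and one column (c0) fail → the flipped bit is at their intersection.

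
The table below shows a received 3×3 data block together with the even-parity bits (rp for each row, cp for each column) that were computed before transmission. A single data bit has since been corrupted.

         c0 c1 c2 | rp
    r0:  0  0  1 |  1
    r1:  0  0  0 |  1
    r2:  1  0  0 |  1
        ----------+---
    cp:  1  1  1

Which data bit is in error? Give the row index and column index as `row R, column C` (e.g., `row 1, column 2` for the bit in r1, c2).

Recompute each row's even parity and compare to rp:
  r0: data parity 1, sent rp 1 → ok
  r1: data parity 0, sent rp 1 → mismatch
  r2: data parity 1, sent rp 1 → ok
Recompute each column's even parity and compare to cp:
  c0: data parity 1, sent cp 1 → ok
  c1: data parity 0, sent cp 1 → mismatch
  c2: data parity 1, sent cp 1 → ok
Exactly one row (r1) and one column (c1) fail → the flipped bit is at their intersection.

row 1, column 1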